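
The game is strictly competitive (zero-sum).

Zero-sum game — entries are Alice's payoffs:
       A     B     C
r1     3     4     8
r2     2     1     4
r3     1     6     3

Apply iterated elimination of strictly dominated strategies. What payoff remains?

Column C is strictly dominated by A for Bob (3<8, 2<4, 1<3); eliminate C.
Row r2 is strictly dominated by row r1 (3>2, 4>1); eliminate r2.
Column B is strictly dominated by A for Bob (3<4, 1<6); eliminate B.
Row r3 is strictly dominated by row r1 (3>1); eliminate r3.
Only (r1, A) remains, with payoff 3.

3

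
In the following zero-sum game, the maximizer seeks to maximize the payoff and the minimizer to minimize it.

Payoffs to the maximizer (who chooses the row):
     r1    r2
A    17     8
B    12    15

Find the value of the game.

Row minima are 8 and 12, so the maximizer's maximin is 12; column maxima are 17 and 15, so the minimizer's minimax is 15. These differ, so the equilibrium is in mixed strategies.
Let the maximizer play A with probability p. The minimizer is indifferent when 17p + 12(1−p) = 8p + 15(1−p), giving p = 1/4.
Let the minimizer play r1 with probability q. The maximizer is indifferent when 17q + 8(1−q) = 12q + 15(1−q), giving q = 7/12.
The value is 17·(7/12) + (8)·(5/12) = 53/4.

53/4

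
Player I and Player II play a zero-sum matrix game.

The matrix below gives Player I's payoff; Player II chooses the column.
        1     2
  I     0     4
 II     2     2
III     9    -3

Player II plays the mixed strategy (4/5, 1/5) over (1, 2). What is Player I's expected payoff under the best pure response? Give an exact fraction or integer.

33/5

I: (0)·(4/5) + (4)·(1/5) = 4/5.
II: (2)·(4/5) + (2)·(1/5) = 2.
III: (9)·(4/5) + (-3)·(1/5) = 33/5.
The best pure response is III with expected payoff 33/5.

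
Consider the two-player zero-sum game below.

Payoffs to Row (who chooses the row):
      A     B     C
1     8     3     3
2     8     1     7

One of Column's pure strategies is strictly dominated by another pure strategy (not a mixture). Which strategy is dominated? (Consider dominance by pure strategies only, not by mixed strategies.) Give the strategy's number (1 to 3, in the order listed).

Column prefers columns that give Row less. Compare A with B: 3 < 8, 1 < 8.
So B strictly dominates A for Column; A is strictly dominated.

1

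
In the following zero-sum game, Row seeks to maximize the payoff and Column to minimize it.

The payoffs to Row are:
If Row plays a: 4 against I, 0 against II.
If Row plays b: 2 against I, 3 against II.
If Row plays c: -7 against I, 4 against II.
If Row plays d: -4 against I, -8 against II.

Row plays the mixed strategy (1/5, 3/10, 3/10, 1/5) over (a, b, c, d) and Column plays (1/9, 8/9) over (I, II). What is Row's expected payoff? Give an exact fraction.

5/18

Against (1/9, 8/9), each row's expected payoff is a: 4/9; b: 26/9; c: 25/9; d: -68/9.
Taking the (1/5, 3/10, 3/10, 1/5)-weighted average: (1/5)·(4/9) + (3/10)·(26/9) + (3/10)·(25/9) + (1/5)·(-68/9) = 5/18.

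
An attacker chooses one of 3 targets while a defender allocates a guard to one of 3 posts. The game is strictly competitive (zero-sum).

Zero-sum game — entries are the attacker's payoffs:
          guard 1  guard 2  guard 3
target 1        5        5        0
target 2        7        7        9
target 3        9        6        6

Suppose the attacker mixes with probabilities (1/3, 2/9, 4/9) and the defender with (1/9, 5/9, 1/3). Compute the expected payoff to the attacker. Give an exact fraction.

152/27

Against (1/9, 5/9, 1/3), each row's expected payoff is target 1: 10/3; target 2: 23/3; target 3: 19/3.
Taking the (1/3, 2/9, 4/9)-weighted average: (1/3)·(10/3) + (2/9)·(23/3) + (4/9)·(19/3) = 152/27.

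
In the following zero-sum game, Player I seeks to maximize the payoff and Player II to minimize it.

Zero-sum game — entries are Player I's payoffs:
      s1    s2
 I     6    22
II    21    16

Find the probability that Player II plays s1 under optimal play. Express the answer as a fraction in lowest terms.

Row minima are 6 and 16, so Player I's maximin is 16; column maxima are 21 and 22, so Player II's minimax is 21. These differ, so the equilibrium is in mixed strategies.
Let Player II play s1 with probability q. Player I is indifferent when 6q + 22(1−q) = 21q + 16(1−q), giving q = 2/7.

2/7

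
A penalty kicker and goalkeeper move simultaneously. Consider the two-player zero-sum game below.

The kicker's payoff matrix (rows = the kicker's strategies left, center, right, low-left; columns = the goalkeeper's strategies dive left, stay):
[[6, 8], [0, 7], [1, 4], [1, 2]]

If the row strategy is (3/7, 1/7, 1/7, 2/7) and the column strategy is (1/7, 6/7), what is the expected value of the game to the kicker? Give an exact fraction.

255/49

Against (1/7, 6/7), each row's expected payoff is left: 54/7; center: 6; right: 25/7; low-left: 13/7.
Taking the (3/7, 1/7, 1/7, 2/7)-weighted average: (3/7)·(54/7) + (1/7)·(6) + (1/7)·(25/7) + (2/7)·(13/7) = 255/49.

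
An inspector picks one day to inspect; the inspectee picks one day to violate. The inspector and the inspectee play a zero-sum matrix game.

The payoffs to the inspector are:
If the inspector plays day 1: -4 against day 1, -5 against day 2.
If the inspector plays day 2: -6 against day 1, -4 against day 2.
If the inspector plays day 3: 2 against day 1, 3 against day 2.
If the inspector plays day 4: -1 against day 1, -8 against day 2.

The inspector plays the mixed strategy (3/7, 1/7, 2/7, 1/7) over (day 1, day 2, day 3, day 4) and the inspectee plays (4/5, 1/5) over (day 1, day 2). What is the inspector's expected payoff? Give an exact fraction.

Against (4/5, 1/5), each row's expected payoff is day 1: -21/5; day 2: -28/5; day 3: 11/5; day 4: -12/5.
Taking the (3/7, 1/7, 2/7, 1/7)-weighted average: (3/7)·(-21/5) + (1/7)·(-28/5) + (2/7)·(11/5) + (1/7)·(-12/5) = -81/35.

-81/35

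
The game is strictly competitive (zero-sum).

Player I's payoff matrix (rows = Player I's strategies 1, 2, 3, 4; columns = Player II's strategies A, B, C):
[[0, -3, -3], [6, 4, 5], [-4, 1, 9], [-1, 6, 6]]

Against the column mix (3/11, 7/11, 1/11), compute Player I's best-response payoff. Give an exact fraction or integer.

1: (0)·(3/11) + (-3)·(7/11) + (-3)·(1/11) = -24/11.
2: (6)·(3/11) + (4)·(7/11) + (5)·(1/11) = 51/11.
3: (-4)·(3/11) + (1)·(7/11) + (9)·(1/11) = 4/11.
4: (-1)·(3/11) + (6)·(7/11) + (6)·(1/11) = 45/11.
The best pure response is 2 with expected payoff 51/11.

51/11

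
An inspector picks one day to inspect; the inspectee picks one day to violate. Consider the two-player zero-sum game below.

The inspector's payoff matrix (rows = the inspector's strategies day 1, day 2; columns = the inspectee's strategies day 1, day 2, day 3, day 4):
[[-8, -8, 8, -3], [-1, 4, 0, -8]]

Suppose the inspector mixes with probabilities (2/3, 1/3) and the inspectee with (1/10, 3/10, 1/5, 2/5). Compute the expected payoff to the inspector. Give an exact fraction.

Against (1/10, 3/10, 1/5, 2/5), each row's expected payoff is day 1: -14/5; day 2: -21/10.
Taking the (2/3, 1/3)-weighted average: (2/3)·(-14/5) + (1/3)·(-21/10) = -77/30.

-77/30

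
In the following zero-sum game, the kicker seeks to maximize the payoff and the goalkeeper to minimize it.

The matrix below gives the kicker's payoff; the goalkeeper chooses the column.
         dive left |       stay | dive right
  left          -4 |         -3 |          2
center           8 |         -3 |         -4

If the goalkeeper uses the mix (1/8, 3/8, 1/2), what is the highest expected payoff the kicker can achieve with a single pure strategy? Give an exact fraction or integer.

-5/8

left: (-4)·(1/8) + (-3)·(3/8) + (2)·(1/2) = -5/8.
center: (8)·(1/8) + (-3)·(3/8) + (-4)·(1/2) = -17/8.
The best pure response is left with expected payoff -5/8.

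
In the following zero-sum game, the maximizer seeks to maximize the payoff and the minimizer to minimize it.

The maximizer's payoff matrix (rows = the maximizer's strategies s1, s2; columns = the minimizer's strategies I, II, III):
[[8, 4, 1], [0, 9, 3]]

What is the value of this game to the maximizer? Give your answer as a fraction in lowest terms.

12/5

Column II is strictly dominated by III for the minimizer (it gives the maximizer more in every row).
The remaining 2×2 game on (s1, s2) × (I, III) has no saddle point. Let the maximizer play s1 with probability p; indifference gives 8p = p + 3(1−p), so p = 3/10.
Similarly the minimizer's optimal q on I is 1/5, and the value is 8·(1/5) + (1)·(4/5) = 12/5.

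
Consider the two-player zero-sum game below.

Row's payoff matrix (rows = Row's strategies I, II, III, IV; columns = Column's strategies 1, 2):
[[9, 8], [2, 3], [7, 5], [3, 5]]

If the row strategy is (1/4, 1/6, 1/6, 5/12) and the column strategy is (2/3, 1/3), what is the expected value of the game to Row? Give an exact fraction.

185/36

Against (2/3, 1/3), each row's expected payoff is I: 26/3; II: 7/3; III: 19/3; IV: 11/3.
Taking the (1/4, 1/6, 1/6, 5/12)-weighted average: (1/4)·(26/3) + (1/6)·(7/3) + (1/6)·(19/3) + (5/12)·(11/3) = 185/36.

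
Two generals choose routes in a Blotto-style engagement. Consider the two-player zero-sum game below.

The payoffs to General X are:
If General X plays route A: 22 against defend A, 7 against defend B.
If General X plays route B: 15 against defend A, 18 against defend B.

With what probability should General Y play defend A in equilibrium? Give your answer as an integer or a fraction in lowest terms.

11/18

Row minima are 7 and 15, so General X's maximin is 15; column maxima are 22 and 18, so General Y's minimax is 18. These differ, so the equilibrium is in mixed strategies.
Let General Y play defend A with probability q. General X is indifferent when 22q + 7(1−q) = 15q + 18(1−q), giving q = 11/18.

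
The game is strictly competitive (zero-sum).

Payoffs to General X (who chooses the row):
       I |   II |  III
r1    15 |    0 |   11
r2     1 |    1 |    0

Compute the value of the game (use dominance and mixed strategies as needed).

Column I is strictly dominated by III for General Y (it gives General X more in every row).
The remaining 2×2 game on (r1, r2) × (II, III) has no saddle point. Let General X play r1 with probability p; indifference gives (1−p) = 11p, so p = 1/12.
Similarly General Y's optimal q on II is 11/12, and the value is 0·(11/12) + (11)·(1/12) = 11/12.

11/12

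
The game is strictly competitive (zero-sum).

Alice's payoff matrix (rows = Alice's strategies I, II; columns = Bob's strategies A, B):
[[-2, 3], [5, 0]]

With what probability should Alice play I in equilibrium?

1/2

Row minima are -2 and 0, so Alice's maximin is 0; column maxima are 5 and 3, so Bob's minimax is 3. These differ, so the equilibrium is in mixed strategies.
Let Alice play I with probability p. Bob is indifferent when −2p + 5(1−p) = 3p, giving p = 1/2.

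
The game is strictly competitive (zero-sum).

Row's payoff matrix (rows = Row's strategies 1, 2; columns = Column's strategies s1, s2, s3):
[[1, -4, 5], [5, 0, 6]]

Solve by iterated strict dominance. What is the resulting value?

0

Row 1 is strictly dominated by row 2 (5>1, 0>-4, 6>5); eliminate 1.
Column s3 is strictly dominated by s1 for Column (5<6); eliminate s3.
Column s1 is strictly dominated by s2 for Column (0<5); eliminate s1.
Only (2, s2) remains, with payoff 0.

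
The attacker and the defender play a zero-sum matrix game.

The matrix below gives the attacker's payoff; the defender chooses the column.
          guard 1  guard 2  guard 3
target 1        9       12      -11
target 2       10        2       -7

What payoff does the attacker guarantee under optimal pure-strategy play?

Row minima: -11, -7 → the attacker's maximin is -7.
Column maxima: 10, 12, -7 → the defender's minimax is -7.
They coincide at (target 2, guard 3), so the value is -7.

-7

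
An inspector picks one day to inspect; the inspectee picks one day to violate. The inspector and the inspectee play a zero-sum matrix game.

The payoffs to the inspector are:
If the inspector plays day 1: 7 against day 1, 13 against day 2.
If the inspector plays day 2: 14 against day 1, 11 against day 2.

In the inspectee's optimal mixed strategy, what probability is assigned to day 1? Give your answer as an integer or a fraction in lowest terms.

Row minima are 7 and 11, so the inspector's maximin is 11; column maxima are 14 and 13, so the inspectee's minimax is 13. These differ, so the equilibrium is in mixed strategies.
Let the inspectee play day 1 with probability q. The inspector is indifferent when 7q + 13(1−q) = 14q + 11(1−q), giving q = 2/9.

2/9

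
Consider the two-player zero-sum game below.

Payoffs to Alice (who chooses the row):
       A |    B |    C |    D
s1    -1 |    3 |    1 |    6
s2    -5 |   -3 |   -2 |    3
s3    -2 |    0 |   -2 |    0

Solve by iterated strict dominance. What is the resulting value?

Row s2 is strictly dominated by row s1 (-1>-5, 3>-3, 1>-2, 6>3); eliminate s2.
Row s3 is strictly dominated by row s1 (-1>-2, 3>0, 1>-2, 6>0); eliminate s3.
Column C is strictly dominated by A for Bob (-1<1); eliminate C.
Column B is strictly dominated by A for Bob (-1<3); eliminate B.
Column D is strictly dominated by A for Bob (-1<6); eliminate D.
Only (s1, A) remains, with payoff -1.

-1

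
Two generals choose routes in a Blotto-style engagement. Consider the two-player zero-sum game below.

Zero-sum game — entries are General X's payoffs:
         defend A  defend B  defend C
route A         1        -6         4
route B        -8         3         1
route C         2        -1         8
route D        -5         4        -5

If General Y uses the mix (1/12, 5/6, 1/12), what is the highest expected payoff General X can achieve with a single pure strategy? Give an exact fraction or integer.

5/2

route A: (1)·(1/12) + (-6)·(5/6) + (4)·(1/12) = -55/12.
route B: (-8)·(1/12) + (3)·(5/6) + (1)·(1/12) = 23/12.
route C: (2)·(1/12) + (-1)·(5/6) + (8)·(1/12) = 0.
route D: (-5)·(1/12) + (4)·(5/6) + (-5)·(1/12) = 5/2.
The best pure response is route D with expected payoff 5/2.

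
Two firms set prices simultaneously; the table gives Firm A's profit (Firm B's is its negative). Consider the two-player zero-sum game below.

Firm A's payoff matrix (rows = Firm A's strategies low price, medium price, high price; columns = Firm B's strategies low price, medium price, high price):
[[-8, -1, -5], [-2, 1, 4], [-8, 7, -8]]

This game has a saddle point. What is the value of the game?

Row minima: -8, -2, -8 → Firm A's maximin is -2.
Column maxima: -2, 7, 4 → Firm B's minimax is -2.
They coincide at (medium price, low price), so the value is -2.

-2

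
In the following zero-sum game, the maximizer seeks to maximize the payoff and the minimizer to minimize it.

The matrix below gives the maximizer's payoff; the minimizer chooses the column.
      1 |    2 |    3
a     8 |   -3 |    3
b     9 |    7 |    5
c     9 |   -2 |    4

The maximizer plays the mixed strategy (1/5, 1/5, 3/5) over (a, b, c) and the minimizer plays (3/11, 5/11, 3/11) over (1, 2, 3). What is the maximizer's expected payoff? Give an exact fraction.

182/55

Against (3/11, 5/11, 3/11), each row's expected payoff is a: 18/11; b: 7; c: 29/11.
Taking the (1/5, 1/5, 3/5)-weighted average: (1/5)·(18/11) + (1/5)·(7) + (3/5)·(29/11) = 182/55.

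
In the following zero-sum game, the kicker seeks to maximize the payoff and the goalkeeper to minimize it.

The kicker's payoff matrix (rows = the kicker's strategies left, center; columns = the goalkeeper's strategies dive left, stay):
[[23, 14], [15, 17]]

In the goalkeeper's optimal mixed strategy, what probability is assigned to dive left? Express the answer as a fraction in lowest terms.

3/11

Row minima are 14 and 15, so the kicker's maximin is 15; column maxima are 23 and 17, so the goalkeeper's minimax is 17. These differ, so the equilibrium is in mixed strategies.
Let the goalkeeper play dive left with probability q. The kicker is indifferent when 23q + 14(1−q) = 15q + 17(1−q), giving q = 3/11.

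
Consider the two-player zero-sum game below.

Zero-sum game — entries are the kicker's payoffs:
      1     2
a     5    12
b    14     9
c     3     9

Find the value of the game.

Row c is strictly dominated by row a, so the kicker never plays it.
The remaining 2×2 game on (a, b) × (1, 2) has no saddle point. Let the kicker play a with probability p; indifference gives 5p + 14(1−p) = 12p + 9(1−p), so p = 5/12.
Similarly the goalkeeper's optimal q on 1 is 1/4, and the value is 5·(1/4) + (12)·(3/4) = 41/4.

41/4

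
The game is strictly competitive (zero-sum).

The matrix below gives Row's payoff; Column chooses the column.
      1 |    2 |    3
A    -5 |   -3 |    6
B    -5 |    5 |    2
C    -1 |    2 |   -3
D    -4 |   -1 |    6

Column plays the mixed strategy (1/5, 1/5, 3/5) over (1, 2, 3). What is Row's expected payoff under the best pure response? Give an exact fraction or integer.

13/5

A: (-5)·(1/5) + (-3)·(1/5) + (6)·(3/5) = 2.
B: (-5)·(1/5) + (5)·(1/5) + (2)·(3/5) = 6/5.
C: (-1)·(1/5) + (2)·(1/5) + (-3)·(3/5) = -8/5.
D: (-4)·(1/5) + (-1)·(1/5) + (6)·(3/5) = 13/5.
The best pure response is D with expected payoff 13/5.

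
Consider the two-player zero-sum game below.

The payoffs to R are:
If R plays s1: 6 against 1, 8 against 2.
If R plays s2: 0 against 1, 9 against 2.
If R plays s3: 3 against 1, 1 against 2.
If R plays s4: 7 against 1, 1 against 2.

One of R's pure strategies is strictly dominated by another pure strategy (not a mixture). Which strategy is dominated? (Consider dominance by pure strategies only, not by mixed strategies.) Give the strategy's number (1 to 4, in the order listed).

Compare s3 with s1: 6 > 3, 8 > 1.
So s1 strictly dominates s3 for R; s3 is strictly dominated.

3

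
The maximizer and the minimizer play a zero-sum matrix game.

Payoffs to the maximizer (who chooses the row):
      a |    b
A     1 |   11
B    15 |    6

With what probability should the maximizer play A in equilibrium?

Row minima are 1 and 6, so the maximizer's maximin is 6; column maxima are 15 and 11, so the minimizer's minimax is 11. These differ, so the equilibrium is in mixed strategies.
Let the maximizer play A with probability p. The minimizer is indifferent when p + 15(1−p) = 11p + 6(1−p), giving p = 9/19.

9/19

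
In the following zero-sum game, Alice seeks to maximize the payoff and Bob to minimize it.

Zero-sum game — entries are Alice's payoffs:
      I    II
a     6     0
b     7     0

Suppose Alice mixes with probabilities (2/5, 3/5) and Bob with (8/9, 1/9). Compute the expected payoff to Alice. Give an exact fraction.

88/15

Against (8/9, 1/9), each row's expected payoff is a: 16/3; b: 56/9.
Taking the (2/5, 3/5)-weighted average: (2/5)·(16/3) + (3/5)·(56/9) = 88/15.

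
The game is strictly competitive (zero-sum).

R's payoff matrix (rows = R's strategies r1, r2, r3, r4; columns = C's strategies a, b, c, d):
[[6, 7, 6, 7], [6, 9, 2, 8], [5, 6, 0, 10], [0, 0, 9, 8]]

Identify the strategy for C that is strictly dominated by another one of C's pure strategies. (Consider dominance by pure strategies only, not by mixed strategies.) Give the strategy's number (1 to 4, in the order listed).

C prefers columns that give R less. Compare d with a: 6 < 7, 6 < 8, 5 < 10, 0 < 8.
So a strictly dominates d for C; d is strictly dominated.

4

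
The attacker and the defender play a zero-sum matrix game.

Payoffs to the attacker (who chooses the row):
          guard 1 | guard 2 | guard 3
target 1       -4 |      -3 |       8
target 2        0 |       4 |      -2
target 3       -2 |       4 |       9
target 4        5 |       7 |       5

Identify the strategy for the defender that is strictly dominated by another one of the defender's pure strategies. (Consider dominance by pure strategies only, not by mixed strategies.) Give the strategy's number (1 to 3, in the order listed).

2

The defender prefers columns that give the attacker less. Compare guard 2 with guard 1: -4 < -3, 0 < 4, -2 < 4, 5 < 7.
So guard 1 strictly dominates guard 2 for the defender; guard 2 is strictly dominated.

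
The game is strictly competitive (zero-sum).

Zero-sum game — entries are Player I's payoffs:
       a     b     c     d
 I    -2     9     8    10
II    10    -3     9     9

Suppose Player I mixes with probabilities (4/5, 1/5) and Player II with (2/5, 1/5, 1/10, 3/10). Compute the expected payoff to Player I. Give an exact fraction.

131/25

Against (2/5, 1/5, 1/10, 3/10), each row's expected payoff is I: 24/5; II: 7.
Taking the (4/5, 1/5)-weighted average: (4/5)·(24/5) + (1/5)·(7) = 131/25.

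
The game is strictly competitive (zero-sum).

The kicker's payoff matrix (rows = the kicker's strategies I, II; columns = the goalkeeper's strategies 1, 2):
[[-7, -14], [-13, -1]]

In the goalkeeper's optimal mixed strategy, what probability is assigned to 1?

Row minima are -14 and -13, so the kicker's maximin is -13; column maxima are -7 and -1, so the goalkeeper's minimax is -7. These differ, so the equilibrium is in mixed strategies.
Let the goalkeeper play 1 with probability q. The kicker is indifferent when −7q − 14(1−q) = −13q − (1−q), giving q = 13/19.

13/19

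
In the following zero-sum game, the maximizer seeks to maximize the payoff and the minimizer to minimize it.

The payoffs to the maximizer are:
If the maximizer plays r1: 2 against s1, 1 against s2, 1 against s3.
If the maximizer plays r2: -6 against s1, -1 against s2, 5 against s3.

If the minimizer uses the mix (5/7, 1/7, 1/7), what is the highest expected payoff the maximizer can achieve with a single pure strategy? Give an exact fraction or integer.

r1: (2)·(5/7) + (1)·(1/7) + (1)·(1/7) = 12/7.
r2: (-6)·(5/7) + (-1)·(1/7) + (5)·(1/7) = -26/7.
The best pure response is r1 with expected payoff 12/7.

12/7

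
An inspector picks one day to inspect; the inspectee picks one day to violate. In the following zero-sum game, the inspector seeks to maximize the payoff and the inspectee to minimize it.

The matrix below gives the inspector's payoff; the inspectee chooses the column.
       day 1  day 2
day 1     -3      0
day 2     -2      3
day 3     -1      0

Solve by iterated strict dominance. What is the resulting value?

-1

Column day 2 is strictly dominated by day 1 for the inspectee (-3<0, -2<3, -1<0); eliminate day 2.
Row day 2 is strictly dominated by row day 3 (-1>-2); eliminate day 2.
Row day 1 is strictly dominated by row day 3 (-1>-3); eliminate day 1.
Only (day 3, day 1) remains, with payoff -1.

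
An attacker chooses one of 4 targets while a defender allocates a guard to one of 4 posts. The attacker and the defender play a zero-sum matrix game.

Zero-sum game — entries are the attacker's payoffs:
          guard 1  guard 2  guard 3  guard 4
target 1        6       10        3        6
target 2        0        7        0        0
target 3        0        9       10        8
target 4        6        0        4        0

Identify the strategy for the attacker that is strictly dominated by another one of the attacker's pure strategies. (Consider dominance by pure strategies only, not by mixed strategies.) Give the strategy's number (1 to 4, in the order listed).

Compare target 2 with target 1: 6 > 0, 10 > 7, 3 > 0, 6 > 0.
So target 1 strictly dominates target 2 for the attacker; target 2 is strictly dominated.

2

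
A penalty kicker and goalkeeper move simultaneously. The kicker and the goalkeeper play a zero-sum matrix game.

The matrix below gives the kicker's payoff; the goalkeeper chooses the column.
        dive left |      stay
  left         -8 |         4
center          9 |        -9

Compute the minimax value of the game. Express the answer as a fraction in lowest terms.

Row minima are -8 and -9, so the kicker's maximin is -8; column maxima are 9 and 4, so the goalkeeper's minimax is 4. These differ, so the equilibrium is in mixed strategies.
Let the kicker play left with probability p. The goalkeeper is indifferent when −8p + 9(1−p) = 4p − 9(1−p), giving p = 3/5.
Let the goalkeeper play dive left with probability q. The kicker is indifferent when −8q + 4(1−q) = 9q − 9(1−q), giving q = 13/30.
The value is -8·(13/30) + (4)·(17/30) = -6/5.

-6/5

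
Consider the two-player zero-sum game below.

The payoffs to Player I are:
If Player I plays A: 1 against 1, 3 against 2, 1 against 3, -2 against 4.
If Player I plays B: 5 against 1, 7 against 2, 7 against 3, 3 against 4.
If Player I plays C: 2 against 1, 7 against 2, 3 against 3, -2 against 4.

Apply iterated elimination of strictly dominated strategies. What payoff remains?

3

Row A is strictly dominated by row B (5>1, 7>3, 7>1, 3>-2); eliminate A.
Column 2 is strictly dominated by 1 for Player II (5<7, 2<7); eliminate 2.
Column 3 is strictly dominated by 1 for Player II (5<7, 2<3); eliminate 3.
Column 1 is strictly dominated by 4 for Player II (3<5, -2<2); eliminate 1.
Row C is strictly dominated by row B (3>-2); eliminate C.
Only (B, 4) remains, with payoff 3.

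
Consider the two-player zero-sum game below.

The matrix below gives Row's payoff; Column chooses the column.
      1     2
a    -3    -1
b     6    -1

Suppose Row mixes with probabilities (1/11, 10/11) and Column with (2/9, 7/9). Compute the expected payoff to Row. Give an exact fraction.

Against (2/9, 7/9), each row's expected payoff is a: -13/9; b: 5/9.
Taking the (1/11, 10/11)-weighted average: (1/11)·(-13/9) + (10/11)·(5/9) = 37/99.

37/99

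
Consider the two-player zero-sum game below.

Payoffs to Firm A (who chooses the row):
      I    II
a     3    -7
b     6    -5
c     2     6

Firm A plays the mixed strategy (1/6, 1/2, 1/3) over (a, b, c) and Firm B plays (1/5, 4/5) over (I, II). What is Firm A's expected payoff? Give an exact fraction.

-1/2

Against (1/5, 4/5), each row's expected payoff is a: -5; b: -14/5; c: 26/5.
Taking the (1/6, 1/2, 1/3)-weighted average: (1/6)·(-5) + (1/2)·(-14/5) + (1/3)·(26/5) = -1/2.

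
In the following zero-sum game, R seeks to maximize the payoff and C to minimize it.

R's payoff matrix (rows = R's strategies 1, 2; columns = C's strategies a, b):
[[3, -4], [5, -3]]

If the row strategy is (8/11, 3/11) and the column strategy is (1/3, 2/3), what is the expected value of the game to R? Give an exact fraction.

-43/33

Against (1/3, 2/3), each row's expected payoff is 1: -5/3; 2: -1/3.
Taking the (8/11, 3/11)-weighted average: (8/11)·(-5/3) + (3/11)·(-1/3) = -43/33.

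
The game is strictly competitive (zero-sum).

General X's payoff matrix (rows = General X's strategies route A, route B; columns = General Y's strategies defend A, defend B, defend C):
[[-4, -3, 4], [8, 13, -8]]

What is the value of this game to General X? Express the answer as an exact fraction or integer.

0

Column defend B is strictly dominated by defend A for General Y (it gives General X more in every row).
The remaining 2×2 game on (route A, route B) × (defend A, defend C) has no saddle point. Let General X play route A with probability p; indifference gives −4p + 8(1−p) = 4p − 8(1−p), so p = 2/3.
Similarly General Y's optimal q on defend A is 1/2, and the value is -4·(1/2) + (4)·(1/2) = 0.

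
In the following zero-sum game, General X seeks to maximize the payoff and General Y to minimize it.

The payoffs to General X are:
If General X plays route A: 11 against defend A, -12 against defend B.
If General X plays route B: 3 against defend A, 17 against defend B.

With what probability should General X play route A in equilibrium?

Row minima are -12 and 3, so General X's maximin is 3; column maxima are 11 and 17, so General Y's minimax is 11. These differ, so the equilibrium is in mixed strategies.
Let General X play route A with probability p. General Y is indifferent when 11p + 3(1−p) = −12p + 17(1−p), giving p = 14/37.

14/37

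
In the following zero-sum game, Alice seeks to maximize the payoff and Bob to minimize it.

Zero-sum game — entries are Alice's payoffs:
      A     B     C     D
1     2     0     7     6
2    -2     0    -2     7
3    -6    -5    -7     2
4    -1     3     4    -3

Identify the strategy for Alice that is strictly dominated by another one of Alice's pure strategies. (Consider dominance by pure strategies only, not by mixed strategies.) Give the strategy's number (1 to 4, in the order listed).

3

Compare 3 with 1: 2 > -6, 0 > -5, 7 > -7, 6 > 2.
So 1 strictly dominates 3 for Alice; 3 is strictly dominated.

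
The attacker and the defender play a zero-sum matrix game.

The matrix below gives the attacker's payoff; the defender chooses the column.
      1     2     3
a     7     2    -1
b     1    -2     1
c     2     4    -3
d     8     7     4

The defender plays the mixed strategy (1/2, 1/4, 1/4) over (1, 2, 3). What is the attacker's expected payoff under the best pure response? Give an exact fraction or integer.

27/4

a: (7)·(1/2) + (2)·(1/4) + (-1)·(1/4) = 15/4.
b: (1)·(1/2) + (-2)·(1/4) + (1)·(1/4) = 1/4.
c: (2)·(1/2) + (4)·(1/4) + (-3)·(1/4) = 5/4.
d: (8)·(1/2) + (7)·(1/4) + (4)·(1/4) = 27/4.
The best pure response is d with expected payoff 27/4.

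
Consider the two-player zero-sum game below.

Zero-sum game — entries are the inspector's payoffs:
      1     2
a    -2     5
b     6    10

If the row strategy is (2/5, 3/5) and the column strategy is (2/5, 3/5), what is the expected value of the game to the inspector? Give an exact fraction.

148/25

Against (2/5, 3/5), each row's expected payoff is a: 11/5; b: 42/5.
Taking the (2/5, 3/5)-weighted average: (2/5)·(11/5) + (3/5)·(42/5) = 148/25.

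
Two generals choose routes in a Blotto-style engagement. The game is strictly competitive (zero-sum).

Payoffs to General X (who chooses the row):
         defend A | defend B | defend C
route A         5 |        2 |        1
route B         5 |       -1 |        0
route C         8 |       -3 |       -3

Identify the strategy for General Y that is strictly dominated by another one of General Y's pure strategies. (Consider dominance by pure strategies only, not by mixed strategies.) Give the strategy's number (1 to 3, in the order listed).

General Y prefers columns that give General X less. Compare defend A with defend B: 2 < 5, -1 < 5, -3 < 8.
So defend B strictly dominates defend A for General Y; defend A is strictly dominated.

1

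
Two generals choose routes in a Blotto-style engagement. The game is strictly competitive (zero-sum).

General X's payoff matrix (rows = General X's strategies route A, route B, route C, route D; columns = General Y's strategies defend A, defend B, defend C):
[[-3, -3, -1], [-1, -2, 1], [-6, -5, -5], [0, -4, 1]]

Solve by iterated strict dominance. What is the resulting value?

Column defend C is strictly dominated by defend A for General Y (-3<-1, -1<1, -6<-5, 0<1); eliminate defend C.
Row route C is strictly dominated by row route A (-3>-6, -3>-5); eliminate route C.
Row route A is strictly dominated by row route B (-1>-3, -2>-3); eliminate route A.
Column defend A is strictly dominated by defend B for General Y (-2<-1, -4<0); eliminate defend A.
Row route D is strictly dominated by row route B (-2>-4); eliminate route D.
Only (route B, defend B) remains, with payoff -2.

-2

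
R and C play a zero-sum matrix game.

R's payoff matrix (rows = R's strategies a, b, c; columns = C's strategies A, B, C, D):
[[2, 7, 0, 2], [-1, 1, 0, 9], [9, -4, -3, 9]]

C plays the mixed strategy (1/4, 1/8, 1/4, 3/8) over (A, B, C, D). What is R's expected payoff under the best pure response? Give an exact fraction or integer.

35/8

a: (2)·(1/4) + (7)·(1/8) + (0)·(1/4) + (2)·(3/8) = 17/8.
b: (-1)·(1/4) + (1)·(1/8) + (0)·(1/4) + (9)·(3/8) = 13/4.
c: (9)·(1/4) + (-4)·(1/8) + (-3)·(1/4) + (9)·(3/8) = 35/8.
The best pure response is c with expected payoff 35/8.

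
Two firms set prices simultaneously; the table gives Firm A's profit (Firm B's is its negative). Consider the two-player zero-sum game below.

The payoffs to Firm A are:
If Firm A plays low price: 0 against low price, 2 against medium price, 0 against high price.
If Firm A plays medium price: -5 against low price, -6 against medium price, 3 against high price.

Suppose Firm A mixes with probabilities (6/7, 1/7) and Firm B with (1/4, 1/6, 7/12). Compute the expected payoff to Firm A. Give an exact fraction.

3/14

Against (1/4, 1/6, 7/12), each row's expected payoff is low price: 1/3; medium price: -1/2.
Taking the (6/7, 1/7)-weighted average: (6/7)·(1/3) + (1/7)·(-1/2) = 3/14.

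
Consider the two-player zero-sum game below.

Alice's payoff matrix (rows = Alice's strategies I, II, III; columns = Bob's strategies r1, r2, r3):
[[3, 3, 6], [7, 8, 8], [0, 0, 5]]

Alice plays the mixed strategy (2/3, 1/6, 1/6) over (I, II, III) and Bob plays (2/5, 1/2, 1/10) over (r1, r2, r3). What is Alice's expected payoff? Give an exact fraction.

71/20

Against (2/5, 1/2, 1/10), each row's expected payoff is I: 33/10; II: 38/5; III: 1/2.
Taking the (2/3, 1/6, 1/6)-weighted average: (2/3)·(33/10) + (1/6)·(38/5) + (1/6)·(1/2) = 71/20.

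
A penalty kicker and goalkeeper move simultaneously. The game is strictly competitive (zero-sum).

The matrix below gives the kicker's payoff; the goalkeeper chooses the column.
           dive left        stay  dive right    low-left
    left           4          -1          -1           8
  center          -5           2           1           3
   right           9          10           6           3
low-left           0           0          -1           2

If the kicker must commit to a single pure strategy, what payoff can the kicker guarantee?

The worst-case payoff for each row is left: -1, center: -5, right: 3, low-left: -1.
The best of these is 3.

3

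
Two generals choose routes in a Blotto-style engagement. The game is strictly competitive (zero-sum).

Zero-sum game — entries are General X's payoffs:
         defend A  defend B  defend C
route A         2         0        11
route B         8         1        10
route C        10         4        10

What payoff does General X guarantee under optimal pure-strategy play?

Row minima: 0, 1, 4 → General X's maximin is 4.
Column maxima: 10, 4, 11 → General Y's minimax is 4.
They coincide at (route C, defend B), so the value is 4.

4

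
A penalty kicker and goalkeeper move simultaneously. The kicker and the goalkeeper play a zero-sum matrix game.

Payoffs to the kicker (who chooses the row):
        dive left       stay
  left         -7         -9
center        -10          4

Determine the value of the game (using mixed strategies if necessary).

Row minima are -9 and -10, so the kicker's maximin is -9; column maxima are -7 and 4, so the goalkeeper's minimax is -7. These differ, so the equilibrium is in mixed strategies.
Let the kicker play left with probability p. The goalkeeper is indifferent when −7p − 10(1−p) = −9p + 4(1−p), giving p = 7/8.
Let the goalkeeper play dive left with probability q. The kicker is indifferent when −7q − 9(1−q) = −10q + 4(1−q), giving q = 13/16.
The value is -7·(13/16) + (-9)·(3/16) = -59/8.

-59/8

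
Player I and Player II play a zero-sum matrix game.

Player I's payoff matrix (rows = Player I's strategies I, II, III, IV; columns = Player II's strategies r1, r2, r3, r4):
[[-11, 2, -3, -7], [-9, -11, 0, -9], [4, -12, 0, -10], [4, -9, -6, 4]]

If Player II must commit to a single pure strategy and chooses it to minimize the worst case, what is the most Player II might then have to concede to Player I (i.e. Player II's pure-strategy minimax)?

0

The worst case (largest entry) in each column is r1: 4, r2: 2, r3: 0, r4: 4.
The best (smallest) of these is 0.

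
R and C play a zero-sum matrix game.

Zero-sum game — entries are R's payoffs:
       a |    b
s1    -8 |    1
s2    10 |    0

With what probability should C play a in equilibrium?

Row minima are -8 and 0, so R's maximin is 0; column maxima are 10 and 1, so C's minimax is 1. These differ, so the equilibrium is in mixed strategies.
Let C play a with probability q. R is indifferent when −8q + (1−q) = 10q, giving q = 1/19.

1/19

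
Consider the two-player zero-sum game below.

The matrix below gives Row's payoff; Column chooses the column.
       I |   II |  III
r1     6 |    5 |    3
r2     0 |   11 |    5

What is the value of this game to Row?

Column II is strictly dominated by III for Column (it gives Row more in every row).
The remaining 2×2 game on (r1, r2) × (I, III) has no saddle point. Let Row play r1 with probability p; indifference gives 6p = 3p + 5(1−p), so p = 5/8.
Similarly Column's optimal q on I is 1/4, and the value is 6·(1/4) + (3)·(3/4) = 15/4.

15/4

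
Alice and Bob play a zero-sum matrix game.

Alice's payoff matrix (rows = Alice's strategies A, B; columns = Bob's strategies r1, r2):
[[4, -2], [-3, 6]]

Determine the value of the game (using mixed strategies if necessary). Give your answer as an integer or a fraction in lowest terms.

6/5

Row minima are -2 and -3, so Alice's maximin is -2; column maxima are 4 and 6, so Bob's minimax is 4. These differ, so the equilibrium is in mixed strategies.
Let Alice play A with probability p. Bob is indifferent when 4p − 3(1−p) = −2p + 6(1−p), giving p = 3/5.
Let Bob play r1 with probability q. Alice is indifferent when 4q − 2(1−q) = −3q + 6(1−q), giving q = 8/15.
The value is 4·(8/15) + (-2)·(7/15) = 6/5.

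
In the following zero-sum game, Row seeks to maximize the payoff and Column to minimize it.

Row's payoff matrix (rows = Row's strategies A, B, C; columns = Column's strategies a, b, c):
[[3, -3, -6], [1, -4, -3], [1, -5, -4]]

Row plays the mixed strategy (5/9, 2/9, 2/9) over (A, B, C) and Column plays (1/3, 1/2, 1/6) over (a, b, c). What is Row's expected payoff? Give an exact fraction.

Against (1/3, 1/2, 1/6), each row's expected payoff is A: -3/2; B: -13/6; C: -17/6.
Taking the (5/9, 2/9, 2/9)-weighted average: (5/9)·(-3/2) + (2/9)·(-13/6) + (2/9)·(-17/6) = -35/18.

-35/18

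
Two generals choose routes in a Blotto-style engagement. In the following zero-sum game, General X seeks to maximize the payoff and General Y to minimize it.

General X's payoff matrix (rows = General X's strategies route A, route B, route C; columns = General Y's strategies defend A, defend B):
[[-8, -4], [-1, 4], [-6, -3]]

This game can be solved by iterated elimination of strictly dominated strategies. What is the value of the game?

Row route C is strictly dominated by row route B (-1>-6, 4>-3); eliminate route C.
Row route A is strictly dominated by row route B (-1>-8, 4>-4); eliminate route A.
Column defend B is strictly dominated by defend A for General Y (-1<4); eliminate defend B.
Only (route B, defend A) remains, with payoff -1.

-1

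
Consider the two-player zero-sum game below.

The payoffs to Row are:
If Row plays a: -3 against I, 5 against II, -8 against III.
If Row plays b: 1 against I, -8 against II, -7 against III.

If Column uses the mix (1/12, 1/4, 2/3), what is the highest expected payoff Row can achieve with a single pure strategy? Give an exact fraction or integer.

a: (-3)·(1/12) + (5)·(1/4) + (-8)·(2/3) = -13/3.
b: (1)·(1/12) + (-8)·(1/4) + (-7)·(2/3) = -79/12.
The best pure response is a with expected payoff -13/3.

-13/3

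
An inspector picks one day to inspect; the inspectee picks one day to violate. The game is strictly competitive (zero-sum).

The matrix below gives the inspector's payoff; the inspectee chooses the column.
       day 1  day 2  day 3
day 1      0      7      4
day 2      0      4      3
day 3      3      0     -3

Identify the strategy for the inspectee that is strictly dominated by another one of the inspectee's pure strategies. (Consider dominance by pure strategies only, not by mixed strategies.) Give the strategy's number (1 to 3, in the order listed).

The inspectee prefers columns that give the inspector less. Compare day 2 with day 3: 4 < 7, 3 < 4, -3 < 0.
So day 3 strictly dominates day 2 for the inspectee; day 2 is strictly dominated.

2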